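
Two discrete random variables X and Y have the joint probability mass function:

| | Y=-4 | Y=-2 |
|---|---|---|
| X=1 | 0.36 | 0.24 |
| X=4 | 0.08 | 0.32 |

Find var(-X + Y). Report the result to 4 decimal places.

E[X] = 2.2,  E[Y] = -2.88,  E[XY] = -5.76
var(X) = 7 − (2.2)² = 2.16;  var(Y) = 9.28 − (-2.88)² = 0.9856
cov(X,Y) = -5.76 − (2.2)(-2.88) = 0.576
var(-X + Y) = (-1)²·2.16 + (1)²·0.9856 + 2·(-1)·(1)·0.576 = 1.9936

1.9936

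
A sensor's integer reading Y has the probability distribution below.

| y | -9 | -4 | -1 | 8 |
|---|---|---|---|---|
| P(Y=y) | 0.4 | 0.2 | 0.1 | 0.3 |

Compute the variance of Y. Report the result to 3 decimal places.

E[Y] = (-9)(0.4) + (-4)(0.2) + (-1)(0.1) + (8)(0.3) = -2.1
E[Y²] = (-9)²(0.4) + (-4)²(0.2) + (-1)²(0.1) + (8)²(0.3) = 54.9
Var(Y) = E[Y²] − (E[Y])² = 54.9 − (-2.1)² = 50.49

50.490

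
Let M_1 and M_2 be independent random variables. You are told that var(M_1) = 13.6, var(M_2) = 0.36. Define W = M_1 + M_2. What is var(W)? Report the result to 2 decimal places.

By independence, var(W) = (1)²var(M_1) + (1)²var(M_2)
= (1)²·13.6 + (1)²·0.36 = 13.96

13.96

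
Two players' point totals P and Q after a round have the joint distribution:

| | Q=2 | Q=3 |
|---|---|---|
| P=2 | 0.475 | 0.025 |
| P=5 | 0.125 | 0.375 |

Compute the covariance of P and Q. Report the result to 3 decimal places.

E[P] = 3.5,  E[Q] = 2.4
E[PQ] = 8.925
cov(P,Q) = E[PQ] − E[P]E[Q] = 8.925 − (3.5)(2.4) = 0.525

0.525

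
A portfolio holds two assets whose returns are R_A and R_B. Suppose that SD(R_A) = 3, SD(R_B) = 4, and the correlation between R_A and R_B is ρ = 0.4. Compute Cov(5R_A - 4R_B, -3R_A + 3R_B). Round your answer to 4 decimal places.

-197.4000

V(R_A) = (3)² = 9;  V(R_B) = (4)² = 16
Cov(R_A,R_B) = ρ·SD(R_A)·SD(R_B) = 0.4·3·4 = 4.8
Cov(5R_A - 4R_B, -3R_A + 3R_B) = (5)(-3)V(R_A) + (-4)(3)V(R_B) + [(5)(3) + (-4)(-3)]Cov(R_A,R_B)
= -15·9 + -12·16 + 27·4.8 = -197.4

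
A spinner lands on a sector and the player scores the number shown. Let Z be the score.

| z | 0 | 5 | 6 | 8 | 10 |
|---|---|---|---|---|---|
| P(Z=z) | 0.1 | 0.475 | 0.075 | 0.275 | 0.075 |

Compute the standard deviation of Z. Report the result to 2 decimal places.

E[Z] = (0)(0.1) + (5)(0.475) + (6)(0.075) + (8)(0.275) + (10)(0.075) = 5.775
E[Z²] = (0)²(0.1) + (5)²(0.475) + (6)²(0.075) + (8)²(0.275) + (10)²(0.075) = 39.675
var(Z) = E[Z²] − (E[Z])² = 39.675 − (5.775)² = 6.324375
sd(Z) = √6.324375 ≈ 2.51

2.51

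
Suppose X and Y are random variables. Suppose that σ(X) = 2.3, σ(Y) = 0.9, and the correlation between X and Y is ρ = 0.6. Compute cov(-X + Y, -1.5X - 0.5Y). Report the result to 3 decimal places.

6.288

Var(X) = (2.3)² = 5.29;  Var(Y) = (0.9)² = 0.81
cov(X,Y) = ρ·σ(X)·σ(Y) = 0.6·2.3·0.9 = 1.242
cov(-X + Y, -1.5X - 0.5Y) = (-1)(-1.5)Var(X) + (1)(-0.5)Var(Y) + [(-1)(-0.5) + (1)(-1.5)]cov(X,Y)
= 1.5·5.29 + -0.5·0.81 + -1·1.242 = 6.288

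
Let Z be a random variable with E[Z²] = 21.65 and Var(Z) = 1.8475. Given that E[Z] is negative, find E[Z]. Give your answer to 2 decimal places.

(E[Z])² = E[Z²] − Var(Z) = 21.65 − 1.8475 = 19.8025
E[Z] = −√19.8025 = -4.45

-4.45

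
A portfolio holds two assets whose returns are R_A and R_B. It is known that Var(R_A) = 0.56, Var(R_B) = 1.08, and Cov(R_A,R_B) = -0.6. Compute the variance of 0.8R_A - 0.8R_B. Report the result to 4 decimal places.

1.8176

Var(0.8R_A - 0.8R_B) = (0.8)²·Var(R_A) + (-0.8)²·Var(R_B) + 2·(0.8)·(-0.8)·Cov(R_A,R_B)
= 0.64·0.56 + 0.64·1.08 + -1.28·-0.6 = 1.8176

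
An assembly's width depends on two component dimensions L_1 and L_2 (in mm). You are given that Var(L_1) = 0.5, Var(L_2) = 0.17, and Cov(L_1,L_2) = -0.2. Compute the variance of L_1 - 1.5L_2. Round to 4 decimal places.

1.4825

Var(L_1 - 1.5L_2) = (1)²·Var(L_1) + (-1.5)²·Var(L_2) + 2·(1)·(-1.5)·Cov(L_1,L_2)
= 1·0.5 + 2.25·0.17 + -3·-0.2 = 1.4825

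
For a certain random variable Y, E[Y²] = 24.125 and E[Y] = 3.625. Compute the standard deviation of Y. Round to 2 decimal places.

3.31

Var(Y) = 24.125 − (3.625)² = 10.984375
SD(Y) = √10.984375 ≈ 3.31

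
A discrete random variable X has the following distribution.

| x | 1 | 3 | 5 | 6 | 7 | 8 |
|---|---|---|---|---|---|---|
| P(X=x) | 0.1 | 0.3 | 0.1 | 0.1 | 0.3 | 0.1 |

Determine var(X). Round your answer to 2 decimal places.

E[X] = (1)(0.1) + (3)(0.3) + (5)(0.1) + (6)(0.1) + (7)(0.3) + (8)(0.1) = 5
E[X²] = (1)²(0.1) + (3)²(0.3) + (5)²(0.1) + (6)²(0.1) + (7)²(0.3) + (8)²(0.1) = 30
var(X) = E[X²] − (E[X])² = 30 − (5)² = 5

5.00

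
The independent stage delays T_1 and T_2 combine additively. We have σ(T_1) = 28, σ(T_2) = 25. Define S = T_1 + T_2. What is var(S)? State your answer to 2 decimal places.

var(T_1) = 784, var(T_2) = 625
By independence, var(S) = (1)²var(T_1) + (1)²var(T_2)
= (1)²·784 + (1)²·625 = 1409

1409.00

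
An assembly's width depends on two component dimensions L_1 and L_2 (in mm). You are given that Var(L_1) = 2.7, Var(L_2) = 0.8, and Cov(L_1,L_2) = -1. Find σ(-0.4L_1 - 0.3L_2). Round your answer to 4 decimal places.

Var(-0.4L_1 - 0.3L_2) = (-0.4)²·Var(L_1) + (-0.3)²·Var(L_2) + 2·(-0.4)·(-0.3)·Cov(L_1,L_2)
= 0.16·2.7 + 0.09·0.8 + 0.24·-1 = 0.264
σ(-0.4L_1 - 0.3L_2) = √0.264 ≈ 0.5138

0.5138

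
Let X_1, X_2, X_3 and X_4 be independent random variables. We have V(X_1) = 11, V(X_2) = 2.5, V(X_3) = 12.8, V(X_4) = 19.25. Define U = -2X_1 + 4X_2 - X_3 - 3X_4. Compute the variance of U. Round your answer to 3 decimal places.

270.050

By independence, V(U) = (-2)²V(X_1) + (4)²V(X_2) + (-1)²V(X_3) + (-3)²V(X_4)
= (-2)²·11 + (4)²·2.5 + (-1)²·12.8 + (-3)²·19.25 = 270.05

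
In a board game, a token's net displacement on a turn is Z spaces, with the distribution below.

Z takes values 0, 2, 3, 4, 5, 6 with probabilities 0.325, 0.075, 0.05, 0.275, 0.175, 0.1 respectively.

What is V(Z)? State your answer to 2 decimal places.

E[Z] = (0)(0.325) + (2)(0.075) + (3)(0.05) + (4)(0.275) + (5)(0.175) + (6)(0.1) = 2.875
E[Z²] = (0)²(0.325) + (2)²(0.075) + (3)²(0.05) + (4)²(0.275) + (5)²(0.175) + (6)²(0.1) = 13.125
V(Z) = E[Z²] − (E[Z])² = 13.125 − (2.875)² = 4.859375

4.86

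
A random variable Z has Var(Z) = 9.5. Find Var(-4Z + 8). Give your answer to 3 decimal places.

Var(-4Z + 8) = (-4)²·Var(Z) = 16·9.5 = 152

152.000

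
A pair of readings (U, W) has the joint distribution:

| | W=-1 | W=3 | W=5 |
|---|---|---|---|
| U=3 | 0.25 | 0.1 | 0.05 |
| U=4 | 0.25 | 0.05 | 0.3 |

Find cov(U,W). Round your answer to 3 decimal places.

0.380

E[U] = 3.6,  E[W] = 1.7
E[UW] = 6.5
cov(U,W) = E[UW] − E[U]E[W] = 6.5 − (3.6)(1.7) = 0.38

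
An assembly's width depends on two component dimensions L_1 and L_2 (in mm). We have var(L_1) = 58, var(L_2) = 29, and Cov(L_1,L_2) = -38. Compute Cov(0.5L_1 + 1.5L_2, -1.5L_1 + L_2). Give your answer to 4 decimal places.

Cov(0.5L_1 + 1.5L_2, -1.5L_1 + L_2) = (0.5)(-1.5)var(L_1) + (1.5)(1)var(L_2) + [(0.5)(1) + (1.5)(-1.5)]Cov(L_1,L_2)
= -0.75·58 + 1.5·29 + -1.75·-38 = 66.5

66.5000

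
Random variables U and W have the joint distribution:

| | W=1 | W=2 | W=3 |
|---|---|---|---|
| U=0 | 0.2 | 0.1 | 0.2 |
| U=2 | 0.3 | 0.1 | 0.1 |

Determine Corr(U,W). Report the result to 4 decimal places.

-0.2294

E[U] = 1,  E[W] = 1.8
E[UW] = 1.6
cov(U,W) = E[UW] − E[U]E[W] = 1.6 − (1)(1.8) = -0.2
Var(U) = 1,  Var(W) = 0.76
ρ = -0.2 / √(1·0.76) ≈ -0.2294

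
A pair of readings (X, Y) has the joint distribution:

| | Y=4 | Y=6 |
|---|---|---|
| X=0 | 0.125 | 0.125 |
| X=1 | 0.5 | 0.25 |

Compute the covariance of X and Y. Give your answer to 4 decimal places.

E[X] = 0.75,  E[Y] = 4.75
E[XY] = 3.5
cov(X,Y) = E[XY] − E[X]E[Y] = 3.5 − (0.75)(4.75) = -0.0625

-0.0625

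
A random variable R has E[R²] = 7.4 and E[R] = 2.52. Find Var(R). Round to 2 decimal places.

Var(R) = 7.4 − (2.52)² = 1.0496

1.05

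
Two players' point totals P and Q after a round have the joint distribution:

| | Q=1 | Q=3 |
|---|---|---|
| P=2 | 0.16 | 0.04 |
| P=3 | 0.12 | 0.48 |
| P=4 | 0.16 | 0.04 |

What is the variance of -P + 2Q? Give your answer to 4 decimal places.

4.3424

E[P] = 3,  E[Q] = 2.12,  E[PQ] = 6.36
V(P) = 9.4 − (3)² = 0.4;  V(Q) = 5.48 − (2.12)² = 0.9856
Cov(P,Q) = 6.36 − (3)(2.12) = 0
V(-P + 2Q) = (-1)²·0.4 + (2)²·0.9856 + 2·(-1)·(2)·0 = 4.3424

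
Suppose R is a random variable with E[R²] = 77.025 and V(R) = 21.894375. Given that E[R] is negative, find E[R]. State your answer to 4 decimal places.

-7.4250

(E[R])² = E[R²] − V(R) = 77.025 − 21.894375 = 55.130625
E[R] = −√55.130625 = -7.425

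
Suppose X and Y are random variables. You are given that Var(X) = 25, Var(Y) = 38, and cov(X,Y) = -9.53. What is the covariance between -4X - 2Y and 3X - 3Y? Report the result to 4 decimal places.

cov(-4X - 2Y, 3X - 3Y) = (-4)(3)Var(X) + (-2)(-3)Var(Y) + [(-4)(-3) + (-2)(3)]cov(X,Y)
= -12·25 + 6·38 + 6·-9.53 = -129.18

-129.1800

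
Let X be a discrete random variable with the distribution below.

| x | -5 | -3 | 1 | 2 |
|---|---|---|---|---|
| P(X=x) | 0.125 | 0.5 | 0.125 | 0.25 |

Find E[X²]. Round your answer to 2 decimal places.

8.75

E[X²] = (-5)²(0.125) + (-3)²(0.5) + (1)²(0.125) + (2)²(0.25) = 8.75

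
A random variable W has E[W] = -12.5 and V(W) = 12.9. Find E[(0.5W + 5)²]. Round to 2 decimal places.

4.79

E[0.5W + 5] = 0.5·-12.5 + 5 = -1.25
V(0.5W + 5) = (0.5)²·12.9 = 3.225
E[(0.5W + 5)²] = V((0.5W + 5)) + (E[(0.5W + 5)])² = 3.225 + (-1.25)² = 4.7875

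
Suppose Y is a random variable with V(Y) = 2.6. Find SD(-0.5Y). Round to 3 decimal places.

V(-0.5Y) = (-0.5)²·2.6 = 0.65
SD(-0.5Y) = √0.65 ≈ 0.806

0.806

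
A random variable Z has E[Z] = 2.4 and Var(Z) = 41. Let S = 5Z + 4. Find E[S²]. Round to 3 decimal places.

E[5Z + 4] = 5·2.4 + 4 = 16
Var(5Z + 4) = (5)²·41 = 1025
E[S²] = Var(S) + (E[S])² = 1025 + (16)² = 1281

1281.000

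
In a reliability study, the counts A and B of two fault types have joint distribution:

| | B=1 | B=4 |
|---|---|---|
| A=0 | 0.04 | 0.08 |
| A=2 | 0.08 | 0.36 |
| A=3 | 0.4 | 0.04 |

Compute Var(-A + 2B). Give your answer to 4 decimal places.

E[A] = 2.2,  E[B] = 2.44,  E[AB] = 4.72
Var(A) = 5.72 − (2.2)² = 0.88;  Var(B) = 8.2 − (2.44)² = 2.2464
Cov(A,B) = 4.72 − (2.2)(2.44) = -0.648
Var(-A + 2B) = (-1)²·0.88 + (2)²·2.2464 + 2·(-1)·(2)·-0.648 = 12.4576

12.4576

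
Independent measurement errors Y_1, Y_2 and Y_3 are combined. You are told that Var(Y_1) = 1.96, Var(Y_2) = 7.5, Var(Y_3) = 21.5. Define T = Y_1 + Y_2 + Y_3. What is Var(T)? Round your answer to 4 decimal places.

By independence, Var(T) = (1)²Var(Y_1) + (1)²Var(Y_2) + (1)²Var(Y_3)
= (1)²·1.96 + (1)²·7.5 + (1)²·21.5 = 30.96

30.9600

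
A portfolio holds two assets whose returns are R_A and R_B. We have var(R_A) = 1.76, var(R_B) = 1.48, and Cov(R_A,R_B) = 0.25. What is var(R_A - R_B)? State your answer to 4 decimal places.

var(R_A - R_B) = (1)²·var(R_A) + (-1)²·var(R_B) + 2·(1)·(-1)·Cov(R_A,R_B)
= 1·1.76 + 1·1.48 + -2·0.25 = 2.74

2.7400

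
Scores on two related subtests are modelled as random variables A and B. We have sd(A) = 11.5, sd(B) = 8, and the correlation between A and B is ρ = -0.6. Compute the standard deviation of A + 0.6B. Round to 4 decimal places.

9.4366

V(A) = (11.5)² = 132.25;  V(B) = (8)² = 64
cov(A,B) = ρ·sd(A)·sd(B) = -0.6·11.5·8 = -55.2
V(A + 0.6B) = (1)²·V(A) + (0.6)²·V(B) + 2·(1)·(0.6)·cov(A,B)
= 1·132.25 + 0.36·64 + 1.2·-55.2 = 89.05
sd(A + 0.6B) = √89.05 ≈ 9.4366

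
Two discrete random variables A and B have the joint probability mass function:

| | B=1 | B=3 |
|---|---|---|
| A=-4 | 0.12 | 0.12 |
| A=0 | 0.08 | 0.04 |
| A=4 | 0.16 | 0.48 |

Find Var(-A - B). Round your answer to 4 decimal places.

14.1056

E[A] = 1.6,  E[B] = 2.28,  E[AB] = 4.48
Var(A) = 14.08 − (1.6)² = 11.52;  Var(B) = 6.12 − (2.28)² = 0.9216
Cov(A,B) = 4.48 − (1.6)(2.28) = 0.832
Var(-A - B) = (-1)²·11.52 + (-1)²·0.9216 + 2·(-1)·(-1)·0.832 = 14.1056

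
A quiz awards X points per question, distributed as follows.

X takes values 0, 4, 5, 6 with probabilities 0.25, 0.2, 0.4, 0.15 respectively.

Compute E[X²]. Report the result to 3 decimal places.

E[X²] = (0)²(0.25) + (4)²(0.2) + (5)²(0.4) + (6)²(0.15) = 18.6

18.600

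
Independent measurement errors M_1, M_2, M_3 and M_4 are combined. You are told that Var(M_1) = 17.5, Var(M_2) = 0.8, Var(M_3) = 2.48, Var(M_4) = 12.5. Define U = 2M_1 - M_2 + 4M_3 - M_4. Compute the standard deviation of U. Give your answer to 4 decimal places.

11.0896

By independence, Var(U) = (2)²Var(M_1) + (-1)²Var(M_2) + (4)²Var(M_3) + (-1)²Var(M_4)
= (2)²·17.5 + (-1)²·0.8 + (4)²·2.48 + (-1)²·12.5 = 122.98
σ(U) = √122.98 ≈ 11.0896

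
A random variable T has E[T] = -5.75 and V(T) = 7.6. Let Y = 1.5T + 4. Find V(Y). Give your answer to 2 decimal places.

V(1.5T + 4) = (1.5)²·V(T) = 2.25·7.6 = 17.1

17.10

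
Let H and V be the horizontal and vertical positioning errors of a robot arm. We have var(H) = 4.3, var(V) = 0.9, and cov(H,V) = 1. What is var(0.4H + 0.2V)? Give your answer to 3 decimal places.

0.884

var(0.4H + 0.2V) = (0.4)²·var(H) + (0.2)²·var(V) + 2·(0.4)·(0.2)·cov(H,V)
= 0.16·4.3 + 0.04·0.9 + 0.16·1 = 0.884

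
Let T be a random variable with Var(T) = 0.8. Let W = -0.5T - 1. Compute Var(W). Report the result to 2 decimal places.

Var(-0.5T - 1) = (-0.5)²·Var(T) = 0.25·0.8 = 0.2

0.20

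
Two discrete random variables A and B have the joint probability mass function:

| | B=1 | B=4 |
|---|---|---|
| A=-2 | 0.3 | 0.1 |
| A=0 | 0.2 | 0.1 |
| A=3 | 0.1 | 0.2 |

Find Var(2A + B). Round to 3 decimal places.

E[A] = 0.1,  E[B] = 2.2,  E[AB] = 1.3
Var(A) = 4.3 − (0.1)² = 4.29;  Var(B) = 7 − (2.2)² = 2.16
cov(A,B) = 1.3 − (0.1)(2.2) = 1.08
Var(2A + B) = (2)²·4.29 + (1)²·2.16 + 2·(2)·(1)·1.08 = 23.64

23.640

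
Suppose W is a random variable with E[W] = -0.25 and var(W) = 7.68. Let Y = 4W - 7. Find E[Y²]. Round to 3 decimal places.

E[4W - 7] = 4·-0.25 − 7 = -8
var(4W - 7) = (4)²·7.68 = 122.88
E[Y²] = var(Y) + (E[Y])² = 122.88 + (-8)² = 186.88

186.880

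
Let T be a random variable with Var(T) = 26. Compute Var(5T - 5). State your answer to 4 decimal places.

650.0000

Var(5T - 5) = (5)²·Var(T) = 25·26 = 650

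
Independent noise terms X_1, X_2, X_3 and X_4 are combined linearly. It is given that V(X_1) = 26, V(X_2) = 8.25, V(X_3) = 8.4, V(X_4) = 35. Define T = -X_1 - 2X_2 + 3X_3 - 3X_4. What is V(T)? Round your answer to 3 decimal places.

By independence, V(T) = (-1)²V(X_1) + (-2)²V(X_2) + (3)²V(X_3) + (-3)²V(X_4)
= (-1)²·26 + (-2)²·8.25 + (3)²·8.4 + (-3)²·35 = 449.6

449.600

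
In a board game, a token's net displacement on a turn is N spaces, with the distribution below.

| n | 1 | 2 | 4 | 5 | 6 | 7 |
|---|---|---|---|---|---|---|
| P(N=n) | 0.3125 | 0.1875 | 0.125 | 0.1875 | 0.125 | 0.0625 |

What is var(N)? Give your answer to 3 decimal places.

4.340

E[N] = (1)(0.3125) + (2)(0.1875) + (4)(0.125) + (5)(0.1875) + (6)(0.125) + (7)(0.0625) = 3.3125
E[N²] = (1)²(0.3125) + (2)²(0.1875) + (4)²(0.125) + (5)²(0.1875) + (6)²(0.125) + (7)²(0.0625) = 15.3125
var(N) = E[N²] − (E[N])² = 15.3125 − (3.3125)² = 4.33984375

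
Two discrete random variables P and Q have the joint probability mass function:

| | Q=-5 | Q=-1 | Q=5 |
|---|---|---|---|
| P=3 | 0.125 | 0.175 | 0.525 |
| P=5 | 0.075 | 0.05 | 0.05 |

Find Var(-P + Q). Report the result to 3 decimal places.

19.310

E[P] = 3.35,  E[Q] = 1.65,  E[PQ] = 4.6
Var(P) = 11.8 − (3.35)² = 0.5775;  Var(Q) = 19.6 − (1.65)² = 16.8775
Cov(P,Q) = 4.6 − (3.35)(1.65) = -0.9275
Var(-P + Q) = (-1)²·0.5775 + (1)²·16.8775 + 2·(-1)·(1)·-0.9275 = 19.31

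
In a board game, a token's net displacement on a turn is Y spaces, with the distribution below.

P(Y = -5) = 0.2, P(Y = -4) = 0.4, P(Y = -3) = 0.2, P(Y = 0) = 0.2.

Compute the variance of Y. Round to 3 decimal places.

2.960

E[Y] = (-5)(0.2) + (-4)(0.4) + (-3)(0.2) + (0)(0.2) = -3.2
E[Y²] = (-5)²(0.2) + (-4)²(0.4) + (-3)²(0.2) + (0)²(0.2) = 13.2
V(Y) = E[Y²] − (E[Y])² = 13.2 − (-3.2)² = 2.96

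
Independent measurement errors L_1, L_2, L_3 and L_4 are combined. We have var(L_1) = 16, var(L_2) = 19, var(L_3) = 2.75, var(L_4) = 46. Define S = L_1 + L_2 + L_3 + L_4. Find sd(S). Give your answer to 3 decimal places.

By independence, var(S) = (1)²var(L_1) + (1)²var(L_2) + (1)²var(L_3) + (1)²var(L_4)
= (1)²·16 + (1)²·19 + (1)²·2.75 + (1)²·46 = 83.75
sd(S) = √83.75 ≈ 9.152

9.152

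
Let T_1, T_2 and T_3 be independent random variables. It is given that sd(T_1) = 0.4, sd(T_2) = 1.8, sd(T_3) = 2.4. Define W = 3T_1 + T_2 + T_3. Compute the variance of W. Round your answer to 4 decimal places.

10.4400

Var(T_1) = 0.16, Var(T_2) = 3.24, Var(T_3) = 5.76
By independence, Var(W) = (3)²Var(T_1) + (1)²Var(T_2) + (1)²Var(T_3)
= (3)²·0.16 + (1)²·3.24 + (1)²·5.76 = 10.44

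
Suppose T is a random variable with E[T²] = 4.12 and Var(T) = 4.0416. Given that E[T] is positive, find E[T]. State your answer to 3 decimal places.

0.280

(E[T])² = E[T²] − Var(T) = 4.12 − 4.0416 = 0.0784
E[T] = √0.0784 = 0.28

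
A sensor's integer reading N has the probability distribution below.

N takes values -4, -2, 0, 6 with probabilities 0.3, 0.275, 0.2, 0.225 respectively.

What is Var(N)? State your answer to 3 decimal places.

E[N] = (-4)(0.3) + (-2)(0.275) + (0)(0.2) + (6)(0.225) = -0.4
E[N²] = (-4)²(0.3) + (-2)²(0.275) + (0)²(0.2) + (6)²(0.225) = 14
Var(N) = E[N²] − (E[N])² = 14 − (-0.4)² = 13.84

13.840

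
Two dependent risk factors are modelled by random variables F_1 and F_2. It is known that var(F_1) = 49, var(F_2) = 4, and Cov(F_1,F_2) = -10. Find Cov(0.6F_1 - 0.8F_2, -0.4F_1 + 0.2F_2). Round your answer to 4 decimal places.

-16.8000

Cov(0.6F_1 - 0.8F_2, -0.4F_1 + 0.2F_2) = (0.6)(-0.4)var(F_1) + (-0.8)(0.2)var(F_2) + [(0.6)(0.2) + (-0.8)(-0.4)]Cov(F_1,F_2)
= -0.24·49 + -0.16·4 + 0.44·-10 = -16.8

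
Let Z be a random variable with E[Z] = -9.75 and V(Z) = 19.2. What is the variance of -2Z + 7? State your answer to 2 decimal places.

76.80

V(-2Z + 7) = (-2)²·V(Z) = 4·19.2 = 76.8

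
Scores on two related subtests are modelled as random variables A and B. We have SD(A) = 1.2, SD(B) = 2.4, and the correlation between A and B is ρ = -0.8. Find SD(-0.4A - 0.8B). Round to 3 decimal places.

Var(A) = (1.2)² = 1.44;  Var(B) = (2.4)² = 5.76
cov(A,B) = ρ·SD(A)·SD(B) = -0.8·1.2·2.4 = -2.304
Var(-0.4A - 0.8B) = (-0.4)²·Var(A) + (-0.8)²·Var(B) + 2·(-0.4)·(-0.8)·cov(A,B)
= 0.16·1.44 + 0.64·5.76 + 0.64·-2.304 = 2.44224
SD(-0.4A - 0.8B) = √2.44224 ≈ 1.563

1.563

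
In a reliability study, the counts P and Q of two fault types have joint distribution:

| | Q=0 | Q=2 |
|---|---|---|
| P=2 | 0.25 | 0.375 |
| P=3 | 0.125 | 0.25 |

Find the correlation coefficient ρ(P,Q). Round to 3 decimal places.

E[P] = 2.375,  E[Q] = 1.25
E[PQ] = 3
Cov(P,Q) = E[PQ] − E[P]E[Q] = 3 − (2.375)(1.25) = 0.03125
var(P) = 0.234375,  var(Q) = 0.9375
ρ = 0.03125 / √(0.234375·0.9375) ≈ 0.067

0.067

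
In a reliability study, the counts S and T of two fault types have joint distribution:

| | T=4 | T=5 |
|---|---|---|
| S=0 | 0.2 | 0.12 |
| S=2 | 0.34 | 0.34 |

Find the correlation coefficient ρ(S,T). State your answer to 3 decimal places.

E[S] = 1.36,  E[T] = 4.46
E[ST] = 6.12
cov(S,T) = E[ST] − E[S]E[T] = 6.12 − (1.36)(4.46) = 0.0544
Var(S) = 0.8704,  Var(T) = 0.2484
ρ = 0.0544 / √(0.8704·0.2484) ≈ 0.117

0.117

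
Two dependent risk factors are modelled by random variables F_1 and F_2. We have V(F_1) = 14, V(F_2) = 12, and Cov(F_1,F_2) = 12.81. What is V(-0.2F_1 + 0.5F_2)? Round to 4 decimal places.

0.9980

V(-0.2F_1 + 0.5F_2) = (-0.2)²·V(F_1) + (0.5)²·V(F_2) + 2·(-0.2)·(0.5)·Cov(F_1,F_2)
= 0.04·14 + 0.25·12 + -0.2·12.81 = 0.998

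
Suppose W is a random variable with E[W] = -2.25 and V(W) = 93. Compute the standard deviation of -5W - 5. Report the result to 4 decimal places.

48.2183

V(-5W - 5) = (-5)²·93 = 2325
σ(-5W - 5) = √2325 ≈ 48.2183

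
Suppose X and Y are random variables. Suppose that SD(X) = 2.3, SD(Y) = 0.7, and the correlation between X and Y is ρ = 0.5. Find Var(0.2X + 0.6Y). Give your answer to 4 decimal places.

0.5812

Var(X) = (2.3)² = 5.29;  Var(Y) = (0.7)² = 0.49
Cov(X,Y) = ρ·SD(X)·SD(Y) = 0.5·2.3·0.7 = 0.805
Var(0.2X + 0.6Y) = (0.2)²·Var(X) + (0.6)²·Var(Y) + 2·(0.2)·(0.6)·Cov(X,Y)
= 0.04·5.29 + 0.36·0.49 + 0.24·0.805 = 0.5812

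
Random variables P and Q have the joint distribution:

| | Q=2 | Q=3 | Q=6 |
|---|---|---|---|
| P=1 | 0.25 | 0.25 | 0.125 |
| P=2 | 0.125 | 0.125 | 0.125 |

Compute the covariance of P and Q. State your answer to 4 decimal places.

0.1094

E[P] = 1.375,  E[Q] = 3.375
E[PQ] = 4.75
Cov(P,Q) = E[PQ] − E[P]E[Q] = 4.75 − (1.375)(3.375) = 0.109375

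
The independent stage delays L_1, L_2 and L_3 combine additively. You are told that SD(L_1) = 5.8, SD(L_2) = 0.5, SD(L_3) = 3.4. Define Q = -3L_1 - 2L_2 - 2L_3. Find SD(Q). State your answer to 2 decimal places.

var(L_1) = 33.64, var(L_2) = 0.25, var(L_3) = 11.56
By independence, var(Q) = (-3)²var(L_1) + (-2)²var(L_2) + (-2)²var(L_3)
= (-3)²·33.64 + (-2)²·0.25 + (-2)²·11.56 = 350
SD(Q) = √350 ≈ 18.71

18.71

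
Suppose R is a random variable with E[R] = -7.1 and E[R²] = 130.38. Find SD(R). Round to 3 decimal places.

var(R) = 130.38 − (-7.1)² = 79.97
SD(R) = √79.97 ≈ 8.943

8.943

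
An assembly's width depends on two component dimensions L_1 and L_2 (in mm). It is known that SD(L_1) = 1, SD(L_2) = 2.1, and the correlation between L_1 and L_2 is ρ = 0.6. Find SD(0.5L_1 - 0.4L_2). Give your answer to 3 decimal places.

0.672

Var(L_1) = (1)² = 1;  Var(L_2) = (2.1)² = 4.41
Cov(L_1,L_2) = ρ·SD(L_1)·SD(L_2) = 0.6·1·2.1 = 1.26
Var(0.5L_1 - 0.4L_2) = (0.5)²·Var(L_1) + (-0.4)²·Var(L_2) + 2·(0.5)·(-0.4)·Cov(L_1,L_2)
= 0.25·1 + 0.16·4.41 + -0.4·1.26 = 0.4516
SD(0.5L_1 - 0.4L_2) = √0.4516 ≈ 0.672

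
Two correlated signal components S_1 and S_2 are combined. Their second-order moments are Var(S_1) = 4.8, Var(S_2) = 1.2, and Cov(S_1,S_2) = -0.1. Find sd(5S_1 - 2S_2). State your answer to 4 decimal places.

11.2606

Var(5S_1 - 2S_2) = (5)²·Var(S_1) + (-2)²·Var(S_2) + 2·(5)·(-2)·Cov(S_1,S_2)
= 25·4.8 + 4·1.2 + -20·-0.1 = 126.8
sd(5S_1 - 2S_2) = √126.8 ≈ 11.2606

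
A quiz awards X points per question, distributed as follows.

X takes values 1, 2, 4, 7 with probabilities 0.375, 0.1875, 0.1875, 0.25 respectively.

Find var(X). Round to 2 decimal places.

5.81

E[X] = (1)(0.375) + (2)(0.1875) + (4)(0.1875) + (7)(0.25) = 3.25
E[X²] = (1)²(0.375) + (2)²(0.1875) + (4)²(0.1875) + (7)²(0.25) = 16.375
var(X) = E[X²] − (E[X])² = 16.375 − (3.25)² = 5.8125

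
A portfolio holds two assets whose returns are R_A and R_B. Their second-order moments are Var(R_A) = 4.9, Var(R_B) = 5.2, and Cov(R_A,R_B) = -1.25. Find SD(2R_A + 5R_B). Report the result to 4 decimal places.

Var(2R_A + 5R_B) = (2)²·Var(R_A) + (5)²·Var(R_B) + 2·(2)·(5)·Cov(R_A,R_B)
= 4·4.9 + 25·5.2 + 20·-1.25 = 124.6
SD(2R_A + 5R_B) = √124.6 ≈ 11.1624

11.1624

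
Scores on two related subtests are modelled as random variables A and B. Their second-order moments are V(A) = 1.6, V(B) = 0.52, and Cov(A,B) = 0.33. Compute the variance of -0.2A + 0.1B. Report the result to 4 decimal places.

V(-0.2A + 0.1B) = (-0.2)²·V(A) + (0.1)²·V(B) + 2·(-0.2)·(0.1)·Cov(A,B)
= 0.04·1.6 + 0.01·0.52 + -0.04·0.33 = 0.056

0.0560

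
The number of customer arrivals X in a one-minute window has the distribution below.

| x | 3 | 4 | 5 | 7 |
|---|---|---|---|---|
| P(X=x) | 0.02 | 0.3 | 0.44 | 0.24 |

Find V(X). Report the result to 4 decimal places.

E[X] = (3)(0.02) + (4)(0.3) + (5)(0.44) + (7)(0.24) = 5.14
E[X²] = (3)²(0.02) + (4)²(0.3) + (5)²(0.44) + (7)²(0.24) = 27.74
V(X) = E[X²] − (E[X])² = 27.74 − (5.14)² = 1.3204

1.3204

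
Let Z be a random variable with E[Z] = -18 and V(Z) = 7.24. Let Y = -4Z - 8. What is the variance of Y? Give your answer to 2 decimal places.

V(-4Z - 8) = (-4)²·V(Z) = 16·7.24 = 115.84

115.84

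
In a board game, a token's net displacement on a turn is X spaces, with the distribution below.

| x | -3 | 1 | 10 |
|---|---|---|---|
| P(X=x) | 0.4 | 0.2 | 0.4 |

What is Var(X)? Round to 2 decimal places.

34.80

E[X] = (-3)(0.4) + (1)(0.2) + (10)(0.4) = 3
E[X²] = (-3)²(0.4) + (1)²(0.2) + (10)²(0.4) = 43.8
Var(X) = E[X²] − (E[X])² = 43.8 − (3)² = 34.8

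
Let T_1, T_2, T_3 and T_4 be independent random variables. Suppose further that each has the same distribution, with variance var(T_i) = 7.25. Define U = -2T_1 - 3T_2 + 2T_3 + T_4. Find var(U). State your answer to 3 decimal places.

By independence, var(U) = (-2)²var(T_1) + (-3)²var(T_2) + (2)²var(T_3) + (1)²var(T_4)
= (-2)²·7.25 + (-3)²·7.25 + (2)²·7.25 + (1)²·7.25 = 130.5

130.500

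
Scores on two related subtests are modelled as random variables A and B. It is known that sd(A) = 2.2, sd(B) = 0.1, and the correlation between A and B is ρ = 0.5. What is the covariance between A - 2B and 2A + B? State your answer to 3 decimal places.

9.330

Var(A) = (2.2)² = 4.84;  Var(B) = (0.1)² = 0.01
Cov(A,B) = ρ·sd(A)·sd(B) = 0.5·2.2·0.1 = 0.11
Cov(A - 2B, 2A + B) = (1)(2)Var(A) + (-2)(1)Var(B) + [(1)(1) + (-2)(2)]Cov(A,B)
= 2·4.84 + -2·0.01 + -3·0.11 = 9.33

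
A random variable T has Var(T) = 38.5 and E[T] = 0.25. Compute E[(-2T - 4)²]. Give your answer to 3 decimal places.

E[-2T - 4] = -2·0.25 − 4 = -4.5
Var(-2T - 4) = (-2)²·38.5 = 154
E[(-2T - 4)²] = Var((-2T - 4)) + (E[(-2T - 4)])² = 154 + (-4.5)² = 174.25

174.250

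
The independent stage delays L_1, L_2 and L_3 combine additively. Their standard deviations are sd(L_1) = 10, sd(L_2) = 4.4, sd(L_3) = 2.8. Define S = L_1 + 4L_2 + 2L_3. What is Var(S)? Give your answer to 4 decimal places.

Var(L_1) = 100, Var(L_2) = 19.36, Var(L_3) = 7.84
By independence, Var(S) = (1)²Var(L_1) + (4)²Var(L_2) + (2)²Var(L_3)
= (1)²·100 + (4)²·19.36 + (2)²·7.84 = 441.12

441.1200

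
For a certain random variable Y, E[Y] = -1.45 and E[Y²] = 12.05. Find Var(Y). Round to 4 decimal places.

9.9475

Var(Y) = 12.05 − (-1.45)² = 9.9475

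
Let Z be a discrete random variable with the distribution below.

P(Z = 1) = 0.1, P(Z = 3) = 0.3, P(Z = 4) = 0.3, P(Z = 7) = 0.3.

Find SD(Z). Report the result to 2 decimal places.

1.95

E[Z] = (1)(0.1) + (3)(0.3) + (4)(0.3) + (7)(0.3) = 4.3
E[Z²] = (1)²(0.1) + (3)²(0.3) + (4)²(0.3) + (7)²(0.3) = 22.3
Var(Z) = E[Z²] − (E[Z])² = 22.3 − (4.3)² = 3.81
SD(Z) = √3.81 ≈ 1.95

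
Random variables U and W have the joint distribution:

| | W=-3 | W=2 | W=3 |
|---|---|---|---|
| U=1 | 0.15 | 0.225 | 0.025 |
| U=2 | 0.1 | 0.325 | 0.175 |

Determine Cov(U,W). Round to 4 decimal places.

0.3050

E[U] = 1.6,  E[W] = 0.95
E[UW] = 1.825
Cov(U,W) = E[UW] − E[U]E[W] = 1.825 − (1.6)(0.95) = 0.305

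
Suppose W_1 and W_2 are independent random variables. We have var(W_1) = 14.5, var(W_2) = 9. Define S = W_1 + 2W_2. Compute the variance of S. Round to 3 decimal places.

50.500

By independence, var(S) = (1)²var(W_1) + (2)²var(W_2)
= (1)²·14.5 + (2)²·9 = 50.5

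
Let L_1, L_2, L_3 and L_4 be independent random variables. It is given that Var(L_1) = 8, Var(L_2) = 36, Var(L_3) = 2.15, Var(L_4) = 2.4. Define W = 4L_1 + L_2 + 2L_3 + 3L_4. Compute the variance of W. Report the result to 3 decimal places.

194.200

By independence, Var(W) = (4)²Var(L_1) + (1)²Var(L_2) + (2)²Var(L_3) + (3)²Var(L_4)
= (4)²·8 + (1)²·36 + (2)²·2.15 + (3)²·2.4 = 194.2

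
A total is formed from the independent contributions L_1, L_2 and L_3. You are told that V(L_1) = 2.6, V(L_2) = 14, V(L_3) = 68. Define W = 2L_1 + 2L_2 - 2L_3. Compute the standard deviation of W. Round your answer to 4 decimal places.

By independence, V(W) = (2)²V(L_1) + (2)²V(L_2) + (-2)²V(L_3)
= (2)²·2.6 + (2)²·14 + (-2)²·68 = 338.4
sd(W) = √338.4 ≈ 18.3957

18.3957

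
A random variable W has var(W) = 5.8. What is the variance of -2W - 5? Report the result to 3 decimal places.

23.200

var(-2W - 5) = (-2)²·var(W) = 4·5.8 = 23.2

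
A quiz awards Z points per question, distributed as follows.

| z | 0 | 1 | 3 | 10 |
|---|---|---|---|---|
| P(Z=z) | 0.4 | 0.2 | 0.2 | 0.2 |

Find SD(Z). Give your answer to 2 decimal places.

E[Z] = (0)(0.4) + (1)(0.2) + (3)(0.2) + (10)(0.2) = 2.8
E[Z²] = (0)²(0.4) + (1)²(0.2) + (3)²(0.2) + (10)²(0.2) = 22
V(Z) = E[Z²] − (E[Z])² = 22 − (2.8)² = 14.16
SD(Z) = √14.16 ≈ 3.76

3.76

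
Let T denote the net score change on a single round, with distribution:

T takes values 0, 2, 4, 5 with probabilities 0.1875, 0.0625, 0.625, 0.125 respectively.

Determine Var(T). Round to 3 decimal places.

E[T] = (0)(0.1875) + (2)(0.0625) + (4)(0.625) + (5)(0.125) = 3.25
E[T²] = (0)²(0.1875) + (2)²(0.0625) + (4)²(0.625) + (5)²(0.125) = 13.375
Var(T) = E[T²] − (E[T])² = 13.375 − (3.25)² = 2.8125

2.813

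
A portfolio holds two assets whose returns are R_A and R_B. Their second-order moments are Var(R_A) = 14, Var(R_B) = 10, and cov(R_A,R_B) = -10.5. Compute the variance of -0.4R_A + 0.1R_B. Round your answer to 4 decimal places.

3.1800

Var(-0.4R_A + 0.1R_B) = (-0.4)²·Var(R_A) + (0.1)²·Var(R_B) + 2·(-0.4)·(0.1)·cov(R_A,R_B)
= 0.16·14 + 0.01·10 + -0.08·-10.5 = 3.18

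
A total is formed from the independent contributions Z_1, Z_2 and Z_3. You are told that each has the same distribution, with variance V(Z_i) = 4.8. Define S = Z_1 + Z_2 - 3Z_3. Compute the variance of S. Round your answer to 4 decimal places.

52.8000

By independence, V(S) = (1)²V(Z_1) + (1)²V(Z_2) + (-3)²V(Z_3)
= (1)²·4.8 + (1)²·4.8 + (-3)²·4.8 = 52.8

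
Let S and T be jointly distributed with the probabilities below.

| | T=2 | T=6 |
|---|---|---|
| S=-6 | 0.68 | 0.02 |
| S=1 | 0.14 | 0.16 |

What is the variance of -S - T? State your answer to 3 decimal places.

18.588

E[S] = -3.9,  E[T] = 2.72,  E[ST] = -7.64
Var(S) = 25.5 − (-3.9)² = 10.29;  Var(T) = 9.76 − (2.72)² = 2.3616
Cov(S,T) = -7.64 − (-3.9)(2.72) = 2.968
Var(-S - T) = (-1)²·10.29 + (-1)²·2.3616 + 2·(-1)·(-1)·2.968 = 18.5876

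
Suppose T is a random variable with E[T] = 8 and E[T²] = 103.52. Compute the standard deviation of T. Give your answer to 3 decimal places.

6.286

Var(T) = 103.52 − (8)² = 39.52
σ(T) = √39.52 ≈ 6.286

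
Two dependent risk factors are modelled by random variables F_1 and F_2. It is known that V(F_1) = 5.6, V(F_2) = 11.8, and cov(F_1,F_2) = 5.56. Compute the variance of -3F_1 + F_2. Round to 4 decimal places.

V(-3F_1 + F_2) = (-3)²·V(F_1) + (1)²·V(F_2) + 2·(-3)·(1)·cov(F_1,F_2)
= 9·5.6 + 1·11.8 + -6·5.56 = 28.84

28.8400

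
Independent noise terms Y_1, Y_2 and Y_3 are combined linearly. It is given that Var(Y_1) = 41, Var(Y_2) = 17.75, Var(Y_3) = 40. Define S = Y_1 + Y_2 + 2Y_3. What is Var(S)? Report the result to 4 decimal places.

By independence, Var(S) = (1)²Var(Y_1) + (1)²Var(Y_2) + (2)²Var(Y_3)
= (1)²·41 + (1)²·17.75 + (2)²·40 = 218.75

218.7500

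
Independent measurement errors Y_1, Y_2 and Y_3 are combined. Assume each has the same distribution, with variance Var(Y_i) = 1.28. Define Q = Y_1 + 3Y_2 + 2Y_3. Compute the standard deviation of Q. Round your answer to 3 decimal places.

By independence, Var(Q) = (1)²Var(Y_1) + (3)²Var(Y_2) + (2)²Var(Y_3)
= (1)²·1.28 + (3)²·1.28 + (2)²·1.28 = 17.92
SD(Q) = √17.92 ≈ 4.233

4.233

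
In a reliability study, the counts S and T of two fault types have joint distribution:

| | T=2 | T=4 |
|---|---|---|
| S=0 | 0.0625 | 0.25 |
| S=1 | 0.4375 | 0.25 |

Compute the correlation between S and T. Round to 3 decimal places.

E[S] = 0.6875,  E[T] = 3
E[ST] = 1.875
Cov(S,T) = E[ST] − E[S]E[T] = 1.875 − (0.6875)(3) = -0.1875
Var(S) = 0.21484375,  Var(T) = 1
ρ = -0.1875 / √(0.21484375·1) ≈ -0.405

-0.405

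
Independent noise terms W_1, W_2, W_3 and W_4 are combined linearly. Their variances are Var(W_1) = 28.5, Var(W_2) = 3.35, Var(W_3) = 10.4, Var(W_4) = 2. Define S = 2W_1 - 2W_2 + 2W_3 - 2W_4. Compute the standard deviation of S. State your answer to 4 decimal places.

By independence, Var(S) = (2)²Var(W_1) + (-2)²Var(W_2) + (2)²Var(W_3) + (-2)²Var(W_4)
= (2)²·28.5 + (-2)²·3.35 + (2)²·10.4 + (-2)²·2 = 177
SD(S) = √177 ≈ 13.3041

13.3041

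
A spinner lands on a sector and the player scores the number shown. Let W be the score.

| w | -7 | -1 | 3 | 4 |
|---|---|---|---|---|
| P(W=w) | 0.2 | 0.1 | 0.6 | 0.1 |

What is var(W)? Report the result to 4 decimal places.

E[W] = (-7)(0.2) + (-1)(0.1) + (3)(0.6) + (4)(0.1) = 0.7
E[W²] = (-7)²(0.2) + (-1)²(0.1) + (3)²(0.6) + (4)²(0.1) = 16.9
var(W) = E[W²] − (E[W])² = 16.9 − (0.7)² = 16.41

16.4100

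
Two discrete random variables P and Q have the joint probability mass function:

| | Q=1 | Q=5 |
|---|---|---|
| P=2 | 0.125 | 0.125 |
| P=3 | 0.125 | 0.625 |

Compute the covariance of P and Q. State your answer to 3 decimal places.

E[P] = 2.75,  E[Q] = 4
E[PQ] = 11.25
cov(P,Q) = E[PQ] − E[P]E[Q] = 11.25 − (2.75)(4) = 0.25

0.250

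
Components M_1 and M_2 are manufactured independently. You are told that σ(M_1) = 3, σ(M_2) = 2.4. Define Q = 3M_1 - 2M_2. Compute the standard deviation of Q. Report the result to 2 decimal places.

Var(M_1) = 9, Var(M_2) = 5.76
By independence, Var(Q) = (3)²Var(M_1) + (-2)²Var(M_2)
= (3)²·9 + (-2)²·5.76 = 104.04
σ(Q) = √104.04 ≈ 10.20

10.20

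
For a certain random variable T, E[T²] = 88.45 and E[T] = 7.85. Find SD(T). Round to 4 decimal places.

5.1795

Var(T) = 88.45 − (7.85)² = 26.8275
SD(T) = √26.8275 ≈ 5.1795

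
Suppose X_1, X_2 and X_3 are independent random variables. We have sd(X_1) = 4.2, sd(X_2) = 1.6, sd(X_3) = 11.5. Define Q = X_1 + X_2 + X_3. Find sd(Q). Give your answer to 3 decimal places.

var(X_1) = 17.64, var(X_2) = 2.56, var(X_3) = 132.25
By independence, var(Q) = (1)²var(X_1) + (1)²var(X_2) + (1)²var(X_3)
= (1)²·17.64 + (1)²·2.56 + (1)²·132.25 = 152.45
sd(Q) = √152.45 ≈ 12.347

12.347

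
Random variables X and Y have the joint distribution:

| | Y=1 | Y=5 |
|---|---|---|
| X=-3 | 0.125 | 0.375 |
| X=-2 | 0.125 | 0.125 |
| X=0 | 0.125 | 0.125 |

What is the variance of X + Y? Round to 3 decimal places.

E[X] = -2,  E[Y] = 3.5,  E[XY] = -7.5
Var(X) = 5.5 − (-2)² = 1.5;  Var(Y) = 16 − (3.5)² = 3.75
Cov(X,Y) = -7.5 − (-2)(3.5) = -0.5
Var(X + Y) = (1)²·1.5 + (1)²·3.75 + 2·(1)·(1)·-0.5 = 4.25

4.250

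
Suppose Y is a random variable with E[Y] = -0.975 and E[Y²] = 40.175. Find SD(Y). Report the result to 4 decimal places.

V(Y) = 40.175 − (-0.975)² = 39.224375
SD(Y) = √39.224375 ≈ 6.2629

6.2629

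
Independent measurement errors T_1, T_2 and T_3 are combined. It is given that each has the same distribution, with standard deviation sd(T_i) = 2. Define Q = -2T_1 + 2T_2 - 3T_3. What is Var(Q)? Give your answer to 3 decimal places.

Var(T_i) = (2)² = 4
By independence, Var(Q) = (-2)²Var(T_1) + (2)²Var(T_2) + (-3)²Var(T_3)
= (-2)²·4 + (2)²·4 + (-3)²·4 = 68

68.000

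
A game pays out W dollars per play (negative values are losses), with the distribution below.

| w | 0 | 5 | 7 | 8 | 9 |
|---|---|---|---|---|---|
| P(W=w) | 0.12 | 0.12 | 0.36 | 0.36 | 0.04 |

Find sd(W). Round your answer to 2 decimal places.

E[W] = (0)(0.12) + (5)(0.12) + (7)(0.36) + (8)(0.36) + (9)(0.04) = 6.36
E[W²] = (0)²(0.12) + (5)²(0.12) + (7)²(0.36) + (8)²(0.36) + (9)²(0.04) = 46.92
Var(W) = E[W²] − (E[W])² = 46.92 − (6.36)² = 6.4704
sd(W) = √6.4704 ≈ 2.54

2.54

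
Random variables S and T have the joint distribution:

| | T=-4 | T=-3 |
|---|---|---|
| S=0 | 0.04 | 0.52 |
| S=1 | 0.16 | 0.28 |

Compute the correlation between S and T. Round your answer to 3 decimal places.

-0.363

E[S] = 0.44,  E[T] = -3.2
E[ST] = -1.48
Cov(S,T) = E[ST] − E[S]E[T] = -1.48 − (0.44)(-3.2) = -0.072
V(S) = 0.2464,  V(T) = 0.16
ρ = -0.072 / √(0.2464·0.16) ≈ -0.363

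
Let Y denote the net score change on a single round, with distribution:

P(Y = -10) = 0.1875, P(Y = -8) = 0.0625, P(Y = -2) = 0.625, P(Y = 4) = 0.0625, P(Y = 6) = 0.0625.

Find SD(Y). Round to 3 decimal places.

E[Y] = (-10)(0.1875) + (-8)(0.0625) + (-2)(0.625) + (4)(0.0625) + (6)(0.0625) = -3
E[Y²] = (-10)²(0.1875) + (-8)²(0.0625) + (-2)²(0.625) + (4)²(0.0625) + (6)²(0.0625) = 28.5
Var(Y) = E[Y²] − (E[Y])² = 28.5 − (-3)² = 19.5
SD(Y) = √19.5 ≈ 4.416

4.416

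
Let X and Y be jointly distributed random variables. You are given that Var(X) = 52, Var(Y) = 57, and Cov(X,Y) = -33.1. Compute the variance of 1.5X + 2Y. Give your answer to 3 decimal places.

146.400

Var(1.5X + 2Y) = (1.5)²·Var(X) + (2)²·Var(Y) + 2·(1.5)·(2)·Cov(X,Y)
= 2.25·52 + 4·57 + 6·-33.1 = 146.4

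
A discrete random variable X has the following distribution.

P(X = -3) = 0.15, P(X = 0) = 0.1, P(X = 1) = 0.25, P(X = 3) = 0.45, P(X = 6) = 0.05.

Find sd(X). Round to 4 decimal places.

2.3125

E[X] = (-3)(0.15) + (0)(0.1) + (1)(0.25) + (3)(0.45) + (6)(0.05) = 1.45
E[X²] = (-3)²(0.15) + (0)²(0.1) + (1)²(0.25) + (3)²(0.45) + (6)²(0.05) = 7.45
var(X) = E[X²] − (E[X])² = 7.45 − (1.45)² = 5.3475
sd(X) = √5.3475 ≈ 2.3125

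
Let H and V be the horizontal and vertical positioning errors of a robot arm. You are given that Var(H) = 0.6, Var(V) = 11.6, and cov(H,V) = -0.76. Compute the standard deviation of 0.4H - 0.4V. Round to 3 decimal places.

Var(0.4H - 0.4V) = (0.4)²·Var(H) + (-0.4)²·Var(V) + 2·(0.4)·(-0.4)·cov(H,V)
= 0.16·0.6 + 0.16·11.6 + -0.32·-0.76 = 2.1952
sd(0.4H - 0.4V) = √2.1952 ≈ 1.482

1.482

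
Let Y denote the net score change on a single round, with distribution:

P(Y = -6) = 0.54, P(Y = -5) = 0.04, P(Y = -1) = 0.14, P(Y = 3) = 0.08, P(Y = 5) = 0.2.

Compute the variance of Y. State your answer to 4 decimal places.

20.8244

E[Y] = (-6)(0.54) + (-5)(0.04) + (-1)(0.14) + (3)(0.08) + (5)(0.2) = -2.34
E[Y²] = (-6)²(0.54) + (-5)²(0.04) + (-1)²(0.14) + (3)²(0.08) + (5)²(0.2) = 26.3
V(Y) = E[Y²] − (E[Y])² = 26.3 − (-2.34)² = 20.8244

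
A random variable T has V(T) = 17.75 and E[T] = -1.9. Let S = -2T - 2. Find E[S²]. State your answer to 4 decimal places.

74.2400

E[-2T - 2] = -2·-1.9 − 2 = 1.8
V(-2T - 2) = (-2)²·17.75 = 71
E[S²] = V(S) + (E[S])² = 71 + (1.8)² = 74.24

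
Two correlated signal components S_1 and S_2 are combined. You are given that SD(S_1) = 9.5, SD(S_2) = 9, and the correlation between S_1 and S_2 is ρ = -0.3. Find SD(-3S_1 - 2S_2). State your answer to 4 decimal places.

var(S_1) = (9.5)² = 90.25;  var(S_2) = (9)² = 81
Cov(S_1,S_2) = ρ·SD(S_1)·SD(S_2) = -0.3·9.5·9 = -25.65
var(-3S_1 - 2S_2) = (-3)²·var(S_1) + (-2)²·var(S_2) + 2·(-3)·(-2)·Cov(S_1,S_2)
= 9·90.25 + 4·81 + 12·-25.65 = 828.45
SD(-3S_1 - 2S_2) = √828.45 ≈ 28.7828

28.7828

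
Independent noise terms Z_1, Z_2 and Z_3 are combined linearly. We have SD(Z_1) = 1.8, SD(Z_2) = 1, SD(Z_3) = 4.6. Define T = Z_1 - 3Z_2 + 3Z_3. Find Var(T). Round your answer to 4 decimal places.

Var(Z_1) = 3.24, Var(Z_2) = 1, Var(Z_3) = 21.16
By independence, Var(T) = (1)²Var(Z_1) + (-3)²Var(Z_2) + (3)²Var(Z_3)
= (1)²·3.24 + (-3)²·1 + (3)²·21.16 = 202.68

202.6800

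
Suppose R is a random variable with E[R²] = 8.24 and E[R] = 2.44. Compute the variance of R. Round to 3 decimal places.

Var(R) = 8.24 − (2.44)² = 2.2864

2.286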